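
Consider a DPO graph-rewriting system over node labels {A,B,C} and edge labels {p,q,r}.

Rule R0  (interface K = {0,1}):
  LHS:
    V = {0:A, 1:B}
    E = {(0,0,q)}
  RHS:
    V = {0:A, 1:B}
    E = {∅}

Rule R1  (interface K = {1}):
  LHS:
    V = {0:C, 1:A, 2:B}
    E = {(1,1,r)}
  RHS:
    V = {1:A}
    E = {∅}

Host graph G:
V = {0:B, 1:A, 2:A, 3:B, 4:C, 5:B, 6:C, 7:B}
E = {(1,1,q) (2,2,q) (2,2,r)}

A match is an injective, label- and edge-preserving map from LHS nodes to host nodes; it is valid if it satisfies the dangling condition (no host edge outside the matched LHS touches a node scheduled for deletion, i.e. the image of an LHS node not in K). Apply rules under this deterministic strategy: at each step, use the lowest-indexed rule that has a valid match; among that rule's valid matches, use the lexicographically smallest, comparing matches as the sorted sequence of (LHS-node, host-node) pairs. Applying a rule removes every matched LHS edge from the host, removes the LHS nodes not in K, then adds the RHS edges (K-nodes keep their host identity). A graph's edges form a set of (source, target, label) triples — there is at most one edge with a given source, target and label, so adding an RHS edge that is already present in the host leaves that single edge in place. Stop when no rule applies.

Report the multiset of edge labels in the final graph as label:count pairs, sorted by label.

Answer: (no edges)

Steps:
start.  V:8 E:3  edges: 1-q->1 2-q->2 2-r->2
1. fire R0 via {0↦1, 1↦0}  →  V:8 E:2  edges: 2-q->2 2-r->2
2. fire R0 via {0↦2, 1↦0}  →  V:8 E:1  edges: 2-r->2
3. fire R1 via {0↦4, 1↦2, 2↦0}  →  V:6 E:0  edges: ∅
halt: no rule applies after step 3
NF edges: []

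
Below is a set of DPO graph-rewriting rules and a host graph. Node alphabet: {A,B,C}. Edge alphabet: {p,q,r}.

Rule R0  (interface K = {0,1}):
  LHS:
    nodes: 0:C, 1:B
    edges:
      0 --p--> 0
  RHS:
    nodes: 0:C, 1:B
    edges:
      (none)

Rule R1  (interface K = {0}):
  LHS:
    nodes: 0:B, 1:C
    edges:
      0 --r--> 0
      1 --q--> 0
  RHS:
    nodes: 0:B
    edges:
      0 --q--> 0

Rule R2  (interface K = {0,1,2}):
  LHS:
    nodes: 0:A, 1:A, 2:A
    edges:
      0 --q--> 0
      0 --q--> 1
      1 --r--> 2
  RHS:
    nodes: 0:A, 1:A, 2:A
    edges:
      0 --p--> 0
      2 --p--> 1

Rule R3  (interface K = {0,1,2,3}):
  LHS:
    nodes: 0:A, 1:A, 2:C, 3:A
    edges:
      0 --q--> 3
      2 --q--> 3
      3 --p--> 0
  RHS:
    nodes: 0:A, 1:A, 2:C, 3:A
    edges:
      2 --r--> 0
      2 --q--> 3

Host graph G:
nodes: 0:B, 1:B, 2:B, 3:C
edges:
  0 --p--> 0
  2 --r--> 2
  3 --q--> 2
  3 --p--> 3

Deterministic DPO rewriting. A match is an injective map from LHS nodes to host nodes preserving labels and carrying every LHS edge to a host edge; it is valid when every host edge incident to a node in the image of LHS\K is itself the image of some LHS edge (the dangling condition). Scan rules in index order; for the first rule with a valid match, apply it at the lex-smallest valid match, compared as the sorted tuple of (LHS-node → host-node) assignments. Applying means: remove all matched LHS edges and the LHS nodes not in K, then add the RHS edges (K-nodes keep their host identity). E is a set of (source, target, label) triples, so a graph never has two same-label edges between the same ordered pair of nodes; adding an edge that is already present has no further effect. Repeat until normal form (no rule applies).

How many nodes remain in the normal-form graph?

Answer: 3

Steps:
[0] host  ⇒  4 nodes, 4 edges  {0-p->0 2-r->2 3-q->2 3-p->3}
[1] R0 @ {0↦3, 1↦0}  ⇒  4 nodes, 3 edges  {0-p->0 2-r->2 3-q->2}
[2] R1 @ {0↦2, 1↦3}  ⇒  3 nodes, 2 edges  {0-p->0 2-q->2}
final graph: no rule applies after step 2
NF nodes: {0:B, 1:B, 2:B}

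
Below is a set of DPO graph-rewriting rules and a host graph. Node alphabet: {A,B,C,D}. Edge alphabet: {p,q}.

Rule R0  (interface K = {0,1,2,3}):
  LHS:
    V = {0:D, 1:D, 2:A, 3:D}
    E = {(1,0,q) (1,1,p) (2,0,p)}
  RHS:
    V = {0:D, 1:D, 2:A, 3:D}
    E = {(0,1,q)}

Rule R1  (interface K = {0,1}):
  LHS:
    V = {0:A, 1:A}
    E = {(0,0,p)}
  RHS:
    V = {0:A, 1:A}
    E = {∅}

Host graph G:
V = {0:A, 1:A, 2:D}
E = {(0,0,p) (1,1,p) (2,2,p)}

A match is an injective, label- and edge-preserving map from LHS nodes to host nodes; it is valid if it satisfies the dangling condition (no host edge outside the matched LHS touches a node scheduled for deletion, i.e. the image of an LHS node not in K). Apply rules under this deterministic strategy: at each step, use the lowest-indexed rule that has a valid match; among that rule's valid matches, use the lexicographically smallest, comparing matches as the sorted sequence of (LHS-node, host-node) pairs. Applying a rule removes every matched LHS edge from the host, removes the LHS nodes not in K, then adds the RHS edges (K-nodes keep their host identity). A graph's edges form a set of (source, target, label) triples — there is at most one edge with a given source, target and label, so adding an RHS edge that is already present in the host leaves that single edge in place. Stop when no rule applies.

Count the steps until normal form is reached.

Answer: 2

Derivation:
initial: |V|=3 |E|=3  E = 0-p->0 1-p->1 2-p->2
step 1: apply R1 at {0↦0, 1↦1}  → |V|=3 |E|=2  E = 1-p->1 2-p->2
step 2: apply R1 at {0↦1, 1↦0}  → |V|=3 |E|=1  E = 2-p->2
final graph: no rule applies after step 2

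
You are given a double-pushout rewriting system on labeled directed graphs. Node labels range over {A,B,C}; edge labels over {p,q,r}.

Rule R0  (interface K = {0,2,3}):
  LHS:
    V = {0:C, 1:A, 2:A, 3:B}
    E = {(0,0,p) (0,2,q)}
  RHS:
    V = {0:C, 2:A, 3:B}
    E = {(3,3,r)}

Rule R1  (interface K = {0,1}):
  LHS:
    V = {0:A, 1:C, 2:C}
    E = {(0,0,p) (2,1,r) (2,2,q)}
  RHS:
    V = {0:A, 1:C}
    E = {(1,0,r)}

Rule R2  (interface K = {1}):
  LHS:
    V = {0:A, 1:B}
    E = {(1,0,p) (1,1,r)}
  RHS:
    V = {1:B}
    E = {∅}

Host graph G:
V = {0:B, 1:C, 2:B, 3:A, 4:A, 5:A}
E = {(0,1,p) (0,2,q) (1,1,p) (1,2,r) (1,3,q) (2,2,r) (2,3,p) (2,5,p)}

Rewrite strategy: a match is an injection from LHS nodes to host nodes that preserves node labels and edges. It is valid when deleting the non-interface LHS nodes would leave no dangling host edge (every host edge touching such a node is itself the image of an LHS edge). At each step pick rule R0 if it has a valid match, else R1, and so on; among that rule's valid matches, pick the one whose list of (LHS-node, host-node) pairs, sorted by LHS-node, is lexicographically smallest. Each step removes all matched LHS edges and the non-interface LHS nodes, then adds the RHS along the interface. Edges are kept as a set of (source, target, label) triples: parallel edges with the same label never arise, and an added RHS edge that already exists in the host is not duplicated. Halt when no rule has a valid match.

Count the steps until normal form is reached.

Answer: 2

Rewrite trace:
[0] host  ⇒  6 nodes, 8 edges  {0-p->1 0-q->2 1-p->1 1-r->2 1-q->3 2-r->2 2-p->3 2-p->5}
[1] R0 @ {0↦1, 1↦4, 2↦3, 3↦0}  ⇒  5 nodes, 7 edges  {0-r->0 0-p->1 0-q->2 1-r->2 2-r->2 2-p->3 2-p->5}
[2] R2 @ {0↦3, 1↦2}  ⇒  4 nodes, 5 edges  {0-r->0 0-p->1 0-q->2 1-r->2 2-p->5}
halt: no rule applies after step 2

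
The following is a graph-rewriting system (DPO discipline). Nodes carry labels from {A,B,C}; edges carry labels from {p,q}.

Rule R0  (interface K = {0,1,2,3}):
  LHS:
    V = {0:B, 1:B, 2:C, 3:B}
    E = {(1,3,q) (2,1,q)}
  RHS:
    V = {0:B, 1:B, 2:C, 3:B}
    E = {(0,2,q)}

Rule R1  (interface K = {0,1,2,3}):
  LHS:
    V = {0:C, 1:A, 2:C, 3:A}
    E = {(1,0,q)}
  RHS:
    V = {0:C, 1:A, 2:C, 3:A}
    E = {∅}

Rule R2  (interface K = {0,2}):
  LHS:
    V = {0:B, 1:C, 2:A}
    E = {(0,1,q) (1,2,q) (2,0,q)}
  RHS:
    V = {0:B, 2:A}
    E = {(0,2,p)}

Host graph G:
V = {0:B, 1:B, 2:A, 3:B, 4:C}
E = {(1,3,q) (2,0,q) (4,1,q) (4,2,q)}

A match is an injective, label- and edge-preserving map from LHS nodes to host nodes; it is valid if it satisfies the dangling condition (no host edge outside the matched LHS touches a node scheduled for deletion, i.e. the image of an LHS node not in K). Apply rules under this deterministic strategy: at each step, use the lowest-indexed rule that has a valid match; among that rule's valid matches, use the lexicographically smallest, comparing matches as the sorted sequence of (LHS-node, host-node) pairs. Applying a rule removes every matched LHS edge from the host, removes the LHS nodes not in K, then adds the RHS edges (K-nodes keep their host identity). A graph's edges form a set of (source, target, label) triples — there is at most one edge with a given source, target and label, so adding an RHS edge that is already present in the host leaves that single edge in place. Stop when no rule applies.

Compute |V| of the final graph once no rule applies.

[0] host  ⇒  5 nodes, 4 edges  {1-q->3 2-q->0 4-q->1 4-q->2}
[1] R0 @ {0↦0, 1↦1, 2↦4, 3↦3}  ⇒  5 nodes, 3 edges  {0-q->4 2-q->0 4-q->2}
[2] R2 @ {0↦0, 1↦4, 2↦2}  ⇒  4 nodes, 1 edges  {0-p->2}
final graph: no rule applies after step 2
NF nodes: {0:B, 1:B, 2:A, 3:B}

Answer: 4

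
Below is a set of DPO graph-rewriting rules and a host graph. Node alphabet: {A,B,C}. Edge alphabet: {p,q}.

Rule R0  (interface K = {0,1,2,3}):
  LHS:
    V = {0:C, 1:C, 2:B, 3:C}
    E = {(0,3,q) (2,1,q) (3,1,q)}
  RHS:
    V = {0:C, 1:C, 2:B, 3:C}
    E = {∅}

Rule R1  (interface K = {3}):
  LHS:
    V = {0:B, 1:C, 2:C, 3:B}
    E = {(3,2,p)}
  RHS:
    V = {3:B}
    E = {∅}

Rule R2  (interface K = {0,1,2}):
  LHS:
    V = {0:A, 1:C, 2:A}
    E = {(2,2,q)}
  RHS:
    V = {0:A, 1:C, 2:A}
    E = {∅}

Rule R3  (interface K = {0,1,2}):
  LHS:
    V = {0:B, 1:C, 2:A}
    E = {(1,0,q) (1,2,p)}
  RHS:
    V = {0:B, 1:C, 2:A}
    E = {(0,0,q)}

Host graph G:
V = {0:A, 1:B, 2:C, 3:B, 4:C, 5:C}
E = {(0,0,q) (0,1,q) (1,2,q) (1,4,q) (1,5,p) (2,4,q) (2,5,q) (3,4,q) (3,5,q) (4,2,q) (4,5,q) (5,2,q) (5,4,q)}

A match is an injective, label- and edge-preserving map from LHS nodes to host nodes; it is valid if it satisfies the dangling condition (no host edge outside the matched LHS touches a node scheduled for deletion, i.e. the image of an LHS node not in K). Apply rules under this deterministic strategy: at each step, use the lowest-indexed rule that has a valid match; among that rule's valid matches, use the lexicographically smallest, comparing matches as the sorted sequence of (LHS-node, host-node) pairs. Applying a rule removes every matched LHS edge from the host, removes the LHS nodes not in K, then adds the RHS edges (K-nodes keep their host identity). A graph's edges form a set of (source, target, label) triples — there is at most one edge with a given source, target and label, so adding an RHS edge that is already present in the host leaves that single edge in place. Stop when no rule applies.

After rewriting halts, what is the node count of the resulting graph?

Answer: 6

Steps:
[0] host  ⇒  6 nodes, 13 edges  {0-q->0 0-q->1 1-q->2 1-q->4 1-p->5 2-q->4 2-q->5 3-q->4 3-q->5 4-q->2 4-q->5 5-q->2 5-q->4}
[1] R0 @ {0↦2, 1↦4, 2↦1, 3↦5}  ⇒  6 nodes, 10 edges  {0-q->0 0-q->1 1-q->2 1-p->5 2-q->4 3-q->4 3-q->5 4-q->2 4-q->5 5-q->2}
[2] R0 @ {0↦2, 1↦5, 2↦3, 3↦4}  ⇒  6 nodes, 7 edges  {0-q->0 0-q->1 1-q->2 1-p->5 3-q->4 4-q->2 5-q->2}
halt: no rule applies after step 2
NF nodes: {0:A, 1:B, 2:C, 3:B, 4:C, 5:C}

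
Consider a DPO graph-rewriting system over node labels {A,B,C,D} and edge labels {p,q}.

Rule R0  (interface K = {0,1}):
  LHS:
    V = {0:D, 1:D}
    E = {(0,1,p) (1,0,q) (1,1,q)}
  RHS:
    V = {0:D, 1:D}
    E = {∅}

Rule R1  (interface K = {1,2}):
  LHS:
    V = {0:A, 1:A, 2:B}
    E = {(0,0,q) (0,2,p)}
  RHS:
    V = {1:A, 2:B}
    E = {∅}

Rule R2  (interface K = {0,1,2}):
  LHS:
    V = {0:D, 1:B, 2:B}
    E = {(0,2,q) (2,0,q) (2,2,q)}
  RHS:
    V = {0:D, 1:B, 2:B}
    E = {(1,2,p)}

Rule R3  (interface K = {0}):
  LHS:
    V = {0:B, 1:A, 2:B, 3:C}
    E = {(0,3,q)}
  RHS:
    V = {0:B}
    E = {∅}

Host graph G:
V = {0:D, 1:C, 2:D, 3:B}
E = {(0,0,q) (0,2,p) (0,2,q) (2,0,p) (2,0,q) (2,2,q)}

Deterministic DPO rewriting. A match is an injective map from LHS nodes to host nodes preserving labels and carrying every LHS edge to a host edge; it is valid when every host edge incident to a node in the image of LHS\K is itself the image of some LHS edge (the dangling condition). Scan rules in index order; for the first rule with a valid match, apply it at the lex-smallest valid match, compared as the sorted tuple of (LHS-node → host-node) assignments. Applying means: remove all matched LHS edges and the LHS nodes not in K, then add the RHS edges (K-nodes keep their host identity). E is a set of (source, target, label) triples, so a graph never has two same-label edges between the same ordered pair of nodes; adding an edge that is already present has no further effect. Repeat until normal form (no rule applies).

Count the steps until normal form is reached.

initial: |V|=4 |E|=6  E = 0-q->0 0-p->2 0-q->2 2-p->0 2-q->0 2-q->2
step 1: apply R0 at {0↦0, 1↦2}  → |V|=4 |E|=3  E = 0-q->0 0-q->2 2-p->0
step 2: apply R0 at {0↦2, 1↦0}  → |V|=4 |E|=0  E = ∅
final graph: no rule applies after step 2

Answer: 2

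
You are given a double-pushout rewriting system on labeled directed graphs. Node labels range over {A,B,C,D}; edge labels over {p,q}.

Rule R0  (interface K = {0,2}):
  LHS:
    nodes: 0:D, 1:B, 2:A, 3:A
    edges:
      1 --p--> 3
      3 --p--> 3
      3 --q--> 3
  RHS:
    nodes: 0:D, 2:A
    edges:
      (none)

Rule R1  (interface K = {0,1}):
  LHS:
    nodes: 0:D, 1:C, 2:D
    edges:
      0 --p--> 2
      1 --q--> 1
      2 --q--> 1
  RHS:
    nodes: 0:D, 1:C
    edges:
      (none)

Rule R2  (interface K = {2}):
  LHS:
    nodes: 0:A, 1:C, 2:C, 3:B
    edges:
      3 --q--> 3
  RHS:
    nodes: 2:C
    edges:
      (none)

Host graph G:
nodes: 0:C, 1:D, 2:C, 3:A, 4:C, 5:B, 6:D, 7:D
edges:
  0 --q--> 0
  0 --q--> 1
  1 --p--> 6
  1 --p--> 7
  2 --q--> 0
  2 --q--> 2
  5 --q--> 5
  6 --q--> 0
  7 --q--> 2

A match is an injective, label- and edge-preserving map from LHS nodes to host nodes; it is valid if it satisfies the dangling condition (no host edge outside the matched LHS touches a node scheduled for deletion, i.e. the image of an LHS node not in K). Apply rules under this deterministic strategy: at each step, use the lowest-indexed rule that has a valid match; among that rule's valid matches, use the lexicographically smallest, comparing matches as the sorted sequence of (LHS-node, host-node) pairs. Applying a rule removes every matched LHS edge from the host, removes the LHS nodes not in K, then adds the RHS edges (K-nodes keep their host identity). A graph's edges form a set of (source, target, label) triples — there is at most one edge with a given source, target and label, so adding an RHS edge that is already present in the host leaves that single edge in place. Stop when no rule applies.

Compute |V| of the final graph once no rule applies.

Answer: 3

Steps:
start.  V:8 E:9  edges: 0-q->0 0-q->1 1-p->6 1-p->7 2-q->0 2-q->2 5-q->5 6-q->0 7-q->2
1. fire R1 via {0↦1, 1↦0, 2↦6}  →  V:7 E:6  edges: 0-q->1 1-p->7 2-q->0 2-q->2 5-q->5 7-q->2
2. fire R1 via {0↦1, 1↦2, 2↦7}  →  V:6 E:3  edges: 0-q->1 2-q->0 5-q->5
3. fire R2 via {0↦3, 1↦4, 2↦0, 3↦5}  →  V:3 E:2  edges: 0-q->1 2-q->0
halt: no rule applies after step 3
NF nodes: {0:C, 1:D, 2:C}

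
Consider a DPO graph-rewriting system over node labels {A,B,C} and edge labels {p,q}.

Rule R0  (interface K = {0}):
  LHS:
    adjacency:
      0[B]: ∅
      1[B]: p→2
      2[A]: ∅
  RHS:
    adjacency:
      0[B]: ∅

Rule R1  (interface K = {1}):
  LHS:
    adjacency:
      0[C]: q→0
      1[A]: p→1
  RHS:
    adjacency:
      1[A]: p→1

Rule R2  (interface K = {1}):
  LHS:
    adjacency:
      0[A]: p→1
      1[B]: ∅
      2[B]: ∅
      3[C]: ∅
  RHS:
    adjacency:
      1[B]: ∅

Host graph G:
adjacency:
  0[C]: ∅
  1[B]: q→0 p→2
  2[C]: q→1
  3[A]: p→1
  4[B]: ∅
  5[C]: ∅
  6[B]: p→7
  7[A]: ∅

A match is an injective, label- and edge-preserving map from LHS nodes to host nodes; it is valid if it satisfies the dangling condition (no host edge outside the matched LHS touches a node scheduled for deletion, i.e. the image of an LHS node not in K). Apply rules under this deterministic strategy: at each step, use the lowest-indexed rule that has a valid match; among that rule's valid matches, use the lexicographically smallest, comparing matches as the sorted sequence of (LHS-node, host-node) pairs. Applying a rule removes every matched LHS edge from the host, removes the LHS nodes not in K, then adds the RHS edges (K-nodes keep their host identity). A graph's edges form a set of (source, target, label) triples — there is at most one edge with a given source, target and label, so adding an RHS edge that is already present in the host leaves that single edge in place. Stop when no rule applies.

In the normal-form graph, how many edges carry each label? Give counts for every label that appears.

start.  V:8 E:5  edges: 1-q->0 1-p->2 2-q->1 3-p->1 6-p->7
1. fire R0 via {0↦1, 1↦6, 2↦7}  →  V:6 E:4  edges: 1-q->0 1-p->2 2-q->1 3-p->1
2. fire R2 via {0↦3, 1↦1, 2↦4, 3↦5}  →  V:3 E:3  edges: 1-q->0 1-p->2 2-q->1
final graph: no rule applies after step 2
NF edges: [(1, 0, 'q'), (1, 2, 'p'), (2, 1, 'q')]

Answer: p:1 q:2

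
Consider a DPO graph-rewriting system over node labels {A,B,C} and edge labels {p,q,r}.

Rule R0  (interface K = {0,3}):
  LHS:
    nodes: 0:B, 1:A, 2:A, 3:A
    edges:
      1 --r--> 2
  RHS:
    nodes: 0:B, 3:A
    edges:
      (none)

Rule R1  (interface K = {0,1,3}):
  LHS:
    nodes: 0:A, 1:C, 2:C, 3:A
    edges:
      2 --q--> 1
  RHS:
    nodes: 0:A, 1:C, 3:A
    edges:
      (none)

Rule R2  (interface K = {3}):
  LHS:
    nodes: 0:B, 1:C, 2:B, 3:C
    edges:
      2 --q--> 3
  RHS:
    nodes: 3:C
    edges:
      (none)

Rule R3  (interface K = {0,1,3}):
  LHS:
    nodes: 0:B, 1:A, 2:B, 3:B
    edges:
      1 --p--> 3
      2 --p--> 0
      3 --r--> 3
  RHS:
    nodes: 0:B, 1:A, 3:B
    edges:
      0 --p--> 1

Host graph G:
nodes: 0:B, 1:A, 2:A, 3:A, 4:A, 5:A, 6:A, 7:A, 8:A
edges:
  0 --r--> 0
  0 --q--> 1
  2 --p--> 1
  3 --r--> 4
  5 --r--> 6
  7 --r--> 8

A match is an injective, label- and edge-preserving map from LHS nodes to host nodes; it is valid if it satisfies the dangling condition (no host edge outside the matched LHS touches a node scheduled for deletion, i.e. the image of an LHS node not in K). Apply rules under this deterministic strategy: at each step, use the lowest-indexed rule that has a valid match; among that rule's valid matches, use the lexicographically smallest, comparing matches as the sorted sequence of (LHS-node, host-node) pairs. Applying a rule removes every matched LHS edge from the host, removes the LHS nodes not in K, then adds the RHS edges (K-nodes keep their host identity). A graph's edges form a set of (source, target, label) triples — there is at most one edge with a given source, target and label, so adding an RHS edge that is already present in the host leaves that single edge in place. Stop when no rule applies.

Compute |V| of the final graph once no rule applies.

initial: |V|=9 |E|=6  E = 0-r->0 0-q->1 2-p->1 3-r->4 5-r->6 7-r->8
step 1: apply R0 at {0↦0, 1↦3, 2↦4, 3↦1}  → |V|=7 |E|=5  E = 0-r->0 0-q->1 2-p->1 5-r->6 7-r->8
step 2: apply R0 at {0↦0, 1↦5, 2↦6, 3↦1}  → |V|=5 |E|=4  E = 0-r->0 0-q->1 2-p->1 7-r->8
step 3: apply R0 at {0↦0, 1↦7, 2↦8, 3↦1}  → |V|=3 |E|=3  E = 0-r->0 0-q->1 2-p->1
final graph: no rule applies after step 3
NF nodes: {0:B, 1:A, 2:A}

Answer: 3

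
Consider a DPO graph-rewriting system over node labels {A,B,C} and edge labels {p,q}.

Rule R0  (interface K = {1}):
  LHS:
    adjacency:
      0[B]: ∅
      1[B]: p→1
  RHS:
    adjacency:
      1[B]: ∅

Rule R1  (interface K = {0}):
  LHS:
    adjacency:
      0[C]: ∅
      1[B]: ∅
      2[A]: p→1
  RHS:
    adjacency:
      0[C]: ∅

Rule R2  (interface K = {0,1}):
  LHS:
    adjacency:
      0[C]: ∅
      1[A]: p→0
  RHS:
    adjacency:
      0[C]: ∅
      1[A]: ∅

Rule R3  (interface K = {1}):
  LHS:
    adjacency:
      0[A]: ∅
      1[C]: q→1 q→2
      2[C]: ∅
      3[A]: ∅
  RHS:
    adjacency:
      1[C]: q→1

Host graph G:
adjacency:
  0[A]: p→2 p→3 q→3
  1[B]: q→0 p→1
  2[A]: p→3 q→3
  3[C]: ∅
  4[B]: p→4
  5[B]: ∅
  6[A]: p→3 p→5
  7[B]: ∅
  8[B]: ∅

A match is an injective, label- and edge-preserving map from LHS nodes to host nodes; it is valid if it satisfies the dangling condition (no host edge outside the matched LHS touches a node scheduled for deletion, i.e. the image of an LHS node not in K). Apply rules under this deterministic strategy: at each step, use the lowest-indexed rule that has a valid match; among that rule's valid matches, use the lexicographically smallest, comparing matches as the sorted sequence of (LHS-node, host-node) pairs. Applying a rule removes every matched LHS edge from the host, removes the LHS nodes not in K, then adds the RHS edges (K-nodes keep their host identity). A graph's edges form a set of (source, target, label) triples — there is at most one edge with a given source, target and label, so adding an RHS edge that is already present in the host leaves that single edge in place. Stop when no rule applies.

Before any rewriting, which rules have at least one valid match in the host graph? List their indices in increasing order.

R0: 4 valid matches — {0↦7, 1↦1}, {0↦7, 1↦4}, {0↦8, 1↦1} (+1 more)
R1: no valid match — 1 raw match, all fail dangling condition
R2: 3 valid matches — {0↦3, 1↦0}, {0↦3, 1↦2}, {0↦3, 1↦6}
R3: no valid match — LHS pattern not found

Answer: [R0,R2]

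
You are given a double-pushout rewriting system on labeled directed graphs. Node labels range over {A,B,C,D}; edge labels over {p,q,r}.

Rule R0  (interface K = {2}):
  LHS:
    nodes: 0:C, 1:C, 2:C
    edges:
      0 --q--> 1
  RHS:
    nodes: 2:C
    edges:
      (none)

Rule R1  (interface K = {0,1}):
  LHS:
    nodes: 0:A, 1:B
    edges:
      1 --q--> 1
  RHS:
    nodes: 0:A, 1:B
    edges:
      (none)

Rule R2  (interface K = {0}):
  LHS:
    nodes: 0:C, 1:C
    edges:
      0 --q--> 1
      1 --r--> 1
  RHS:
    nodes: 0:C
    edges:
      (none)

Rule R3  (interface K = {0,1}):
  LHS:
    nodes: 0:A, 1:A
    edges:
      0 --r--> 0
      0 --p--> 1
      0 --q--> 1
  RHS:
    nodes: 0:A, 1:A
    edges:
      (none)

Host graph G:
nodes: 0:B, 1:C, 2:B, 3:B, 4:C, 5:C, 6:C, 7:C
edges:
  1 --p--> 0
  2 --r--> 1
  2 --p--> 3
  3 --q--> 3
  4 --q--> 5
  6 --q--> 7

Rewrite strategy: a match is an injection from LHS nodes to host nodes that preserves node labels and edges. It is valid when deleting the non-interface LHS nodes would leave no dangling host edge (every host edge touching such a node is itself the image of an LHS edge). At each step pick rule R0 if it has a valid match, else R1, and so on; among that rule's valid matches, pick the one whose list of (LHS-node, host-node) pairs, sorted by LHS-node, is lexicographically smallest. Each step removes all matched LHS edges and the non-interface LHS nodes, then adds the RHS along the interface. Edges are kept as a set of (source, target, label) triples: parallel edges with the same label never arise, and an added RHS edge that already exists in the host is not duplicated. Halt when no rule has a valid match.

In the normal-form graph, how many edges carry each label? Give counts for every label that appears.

initial: |V|=8 |E|=6  E = 1-p->0 2-r->1 2-p->3 3-q->3 4-q->5 6-q->7
step 1: apply R0 at {0↦4, 1↦5, 2↦1}  → |V|=6 |E|=5  E = 1-p->0 2-r->1 2-p->3 3-q->3 6-q->7
step 2: apply R0 at {0↦6, 1↦7, 2↦1}  → |V|=4 |E|=4  E = 1-p->0 2-r->1 2-p->3 3-q->3
final graph: no rule applies after step 2
NF edges: [(1, 0, 'p'), (2, 1, 'r'), (2, 3, 'p'), (3, 3, 'q')]

Answer: p:2 q:1 r:1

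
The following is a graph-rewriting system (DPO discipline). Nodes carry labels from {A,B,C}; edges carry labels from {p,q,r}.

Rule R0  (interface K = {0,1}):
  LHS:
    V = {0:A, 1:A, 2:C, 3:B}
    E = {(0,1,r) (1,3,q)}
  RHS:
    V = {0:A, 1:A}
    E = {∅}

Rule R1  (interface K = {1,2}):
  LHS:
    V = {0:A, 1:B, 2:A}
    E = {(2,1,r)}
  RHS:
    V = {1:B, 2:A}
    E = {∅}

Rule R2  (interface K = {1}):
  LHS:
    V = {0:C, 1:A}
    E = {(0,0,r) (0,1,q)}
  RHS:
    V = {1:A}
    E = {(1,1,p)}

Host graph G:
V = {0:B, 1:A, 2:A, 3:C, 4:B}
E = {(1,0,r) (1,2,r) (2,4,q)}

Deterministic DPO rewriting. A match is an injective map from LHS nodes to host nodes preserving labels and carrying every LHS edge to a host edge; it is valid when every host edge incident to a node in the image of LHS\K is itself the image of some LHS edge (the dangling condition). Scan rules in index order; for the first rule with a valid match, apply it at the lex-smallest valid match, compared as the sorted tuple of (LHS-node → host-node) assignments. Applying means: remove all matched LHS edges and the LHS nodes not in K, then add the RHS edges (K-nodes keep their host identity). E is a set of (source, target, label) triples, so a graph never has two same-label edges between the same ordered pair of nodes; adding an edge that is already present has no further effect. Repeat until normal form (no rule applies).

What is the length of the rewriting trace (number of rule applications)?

initial: |V|=5 |E|=3  E = 1-r->0 1-r->2 2-q->4
step 1: apply R0 at {0↦1, 1↦2, 2↦3, 3↦4}  → |V|=3 |E|=1  E = 1-r->0
step 2: apply R1 at {0↦2, 1↦0, 2↦1}  → |V|=2 |E|=0  E = ∅
final graph: no rule applies after step 2

Answer: 2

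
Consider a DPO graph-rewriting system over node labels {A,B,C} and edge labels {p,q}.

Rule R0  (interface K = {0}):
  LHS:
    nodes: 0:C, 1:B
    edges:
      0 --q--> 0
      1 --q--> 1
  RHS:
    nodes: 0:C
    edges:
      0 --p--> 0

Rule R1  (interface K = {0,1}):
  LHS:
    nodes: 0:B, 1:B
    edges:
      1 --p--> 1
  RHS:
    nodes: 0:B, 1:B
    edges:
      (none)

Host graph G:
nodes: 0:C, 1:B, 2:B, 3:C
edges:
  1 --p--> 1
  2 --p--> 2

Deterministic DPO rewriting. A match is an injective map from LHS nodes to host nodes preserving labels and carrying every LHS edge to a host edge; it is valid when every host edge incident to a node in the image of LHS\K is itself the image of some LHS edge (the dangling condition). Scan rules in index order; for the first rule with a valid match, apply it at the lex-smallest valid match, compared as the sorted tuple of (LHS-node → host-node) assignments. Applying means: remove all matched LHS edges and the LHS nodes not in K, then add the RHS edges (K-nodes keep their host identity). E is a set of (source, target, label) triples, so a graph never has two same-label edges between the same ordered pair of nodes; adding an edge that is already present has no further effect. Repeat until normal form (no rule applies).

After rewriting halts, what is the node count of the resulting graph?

[0] host  ⇒  4 nodes, 2 edges  {1-p->1 2-p->2}
[1] R1 @ {0↦1, 1↦2}  ⇒  4 nodes, 1 edges  {1-p->1}
[2] R1 @ {0↦2, 1↦1}  ⇒  4 nodes, 0 edges  {∅}
final graph: no rule applies after step 2
NF nodes: {0:C, 1:B, 2:B, 3:C}

Answer: 4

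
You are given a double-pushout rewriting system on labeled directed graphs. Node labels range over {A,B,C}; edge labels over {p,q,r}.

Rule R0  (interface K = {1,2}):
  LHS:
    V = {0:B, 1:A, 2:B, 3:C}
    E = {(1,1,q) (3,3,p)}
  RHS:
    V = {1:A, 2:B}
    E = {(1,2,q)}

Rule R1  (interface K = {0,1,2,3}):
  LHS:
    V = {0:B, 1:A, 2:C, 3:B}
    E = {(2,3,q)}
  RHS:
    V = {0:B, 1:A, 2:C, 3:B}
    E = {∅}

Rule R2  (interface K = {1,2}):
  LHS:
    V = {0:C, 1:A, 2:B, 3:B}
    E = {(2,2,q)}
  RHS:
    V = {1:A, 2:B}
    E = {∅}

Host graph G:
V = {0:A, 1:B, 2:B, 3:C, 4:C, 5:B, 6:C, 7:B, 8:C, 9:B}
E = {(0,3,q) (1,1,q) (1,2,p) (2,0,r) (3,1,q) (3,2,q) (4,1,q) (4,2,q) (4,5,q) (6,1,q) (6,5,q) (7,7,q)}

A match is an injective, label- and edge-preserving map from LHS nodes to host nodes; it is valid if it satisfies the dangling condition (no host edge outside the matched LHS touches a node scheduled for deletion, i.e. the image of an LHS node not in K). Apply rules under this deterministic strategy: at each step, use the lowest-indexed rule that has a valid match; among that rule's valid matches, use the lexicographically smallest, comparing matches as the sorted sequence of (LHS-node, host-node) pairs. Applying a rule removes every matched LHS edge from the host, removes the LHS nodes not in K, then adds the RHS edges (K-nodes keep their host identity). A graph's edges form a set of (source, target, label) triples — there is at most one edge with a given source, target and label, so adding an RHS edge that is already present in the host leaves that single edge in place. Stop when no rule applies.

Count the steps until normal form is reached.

Answer: 9

Steps:
[0] host  ⇒  10 nodes, 12 edges  {0-q->3 1-q->1 1-p->2 2-r->0 3-q->1 3-q->2 4-q->1 4-q->2 4-q->5 6-q->1 6-q->5 7-q->7}
[1] R1 @ {0↦1, 1↦0, 2↦3, 3↦2}  ⇒  10 nodes, 11 edges  {0-q->3 1-q->1 1-p->2 2-r->0 3-q->1 4-q->1 4-q->2 4-q->5 6-q->1 6-q->5 7-q->7}
[2] R1 @ {0↦1, 1↦0, 2↦4, 3↦2}  ⇒  10 nodes, 10 edges  {0-q->3 1-q->1 1-p->2 2-r->0 3-q->1 4-q->1 4-q->5 6-q->1 6-q->5 7-q->7}
[3] R1 @ {0↦1, 1↦0, 2↦4, 3↦5}  ⇒  10 nodes, 9 edges  {0-q->3 1-q->1 1-p->2 2-r->0 3-q->1 4-q->1 6-q->1 6-q->5 7-q->7}
[4] R1 @ {0↦1, 1↦0, 2↦6, 3↦5}  ⇒  10 nodes, 8 edges  {0-q->3 1-q->1 1-p->2 2-r->0 3-q->1 4-q->1 6-q->1 7-q->7}
[5] R1 @ {0↦2, 1↦0, 2↦3, 3↦1}  ⇒  10 nodes, 7 edges  {0-q->3 1-q->1 1-p->2 2-r->0 4-q->1 6-q->1 7-q->7}
[6] R1 @ {0↦2, 1↦0, 2↦4, 3↦1}  ⇒  10 nodes, 6 edges  {0-q->3 1-q->1 1-p->2 2-r->0 6-q->1 7-q->7}
[7] R1 @ {0↦2, 1↦0, 2↦6, 3↦1}  ⇒  10 nodes, 5 edges  {0-q->3 1-q->1 1-p->2 2-r->0 7-q->7}
[8] R2 @ {0↦4, 1↦0, 2↦1, 3↦5}  ⇒  8 nodes, 4 edges  {0-q->3 1-p->2 2-r->0 7-q->7}
[9] R2 @ {0↦6, 1↦0, 2↦7, 3↦9}  ⇒  6 nodes, 3 edges  {0-q->3 1-p->2 2-r->0}
final graph: no rule applies after step 9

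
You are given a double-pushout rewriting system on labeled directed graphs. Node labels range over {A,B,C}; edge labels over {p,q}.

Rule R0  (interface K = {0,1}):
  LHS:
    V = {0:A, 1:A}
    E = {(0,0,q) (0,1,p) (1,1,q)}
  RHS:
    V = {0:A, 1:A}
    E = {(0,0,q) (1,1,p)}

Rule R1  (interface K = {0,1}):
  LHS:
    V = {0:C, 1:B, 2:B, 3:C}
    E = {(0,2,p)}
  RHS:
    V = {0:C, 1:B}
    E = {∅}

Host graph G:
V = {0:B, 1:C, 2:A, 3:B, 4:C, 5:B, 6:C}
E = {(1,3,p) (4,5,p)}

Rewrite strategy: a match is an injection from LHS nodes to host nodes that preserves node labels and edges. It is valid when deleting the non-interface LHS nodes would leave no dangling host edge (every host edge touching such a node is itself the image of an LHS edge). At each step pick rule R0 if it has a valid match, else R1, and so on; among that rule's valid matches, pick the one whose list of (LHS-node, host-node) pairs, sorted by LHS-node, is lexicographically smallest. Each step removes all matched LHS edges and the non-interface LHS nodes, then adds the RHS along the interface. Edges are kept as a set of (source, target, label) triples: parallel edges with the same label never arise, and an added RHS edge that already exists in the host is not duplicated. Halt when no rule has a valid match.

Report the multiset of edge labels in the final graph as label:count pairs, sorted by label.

initial: |V|=7 |E|=2  E = 1-p->3 4-p->5
step 1: apply R1 at {0↦1, 1↦0, 2↦3, 3↦6}  → |V|=5 |E|=1  E = 4-p->5
step 2: apply R1 at {0↦4, 1↦0, 2↦5, 3↦1}  → |V|=3 |E|=0  E = ∅
normal form: no rule applies after step 2
NF edges: []

Answer: (no edges)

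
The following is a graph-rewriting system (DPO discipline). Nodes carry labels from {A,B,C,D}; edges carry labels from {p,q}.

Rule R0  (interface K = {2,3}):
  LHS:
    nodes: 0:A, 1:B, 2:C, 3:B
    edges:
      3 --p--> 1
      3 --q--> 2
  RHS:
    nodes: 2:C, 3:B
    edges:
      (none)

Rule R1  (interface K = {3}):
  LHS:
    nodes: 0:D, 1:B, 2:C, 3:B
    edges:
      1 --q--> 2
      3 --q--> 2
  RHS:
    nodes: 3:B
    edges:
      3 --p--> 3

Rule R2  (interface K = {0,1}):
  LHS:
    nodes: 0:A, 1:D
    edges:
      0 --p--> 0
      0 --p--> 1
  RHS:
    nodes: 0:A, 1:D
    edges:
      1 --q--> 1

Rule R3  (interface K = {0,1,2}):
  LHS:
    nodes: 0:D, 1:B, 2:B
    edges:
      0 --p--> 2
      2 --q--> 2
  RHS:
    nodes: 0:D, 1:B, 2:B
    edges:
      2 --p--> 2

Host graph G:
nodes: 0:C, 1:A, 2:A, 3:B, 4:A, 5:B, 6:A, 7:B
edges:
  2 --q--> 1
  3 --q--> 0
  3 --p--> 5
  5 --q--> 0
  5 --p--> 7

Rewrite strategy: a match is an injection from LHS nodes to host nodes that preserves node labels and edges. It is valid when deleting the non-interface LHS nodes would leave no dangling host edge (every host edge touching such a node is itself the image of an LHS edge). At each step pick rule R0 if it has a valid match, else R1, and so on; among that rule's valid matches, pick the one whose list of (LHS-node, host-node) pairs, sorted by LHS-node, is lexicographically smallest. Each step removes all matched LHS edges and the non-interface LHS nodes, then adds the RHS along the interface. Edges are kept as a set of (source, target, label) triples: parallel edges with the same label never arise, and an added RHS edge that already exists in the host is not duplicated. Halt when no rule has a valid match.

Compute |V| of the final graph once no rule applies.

[0] host  ⇒  8 nodes, 5 edges  {2-q->1 3-q->0 3-p->5 5-q->0 5-p->7}
[1] R0 @ {0↦4, 1↦7, 2↦0, 3↦5}  ⇒  6 nodes, 3 edges  {2-q->1 3-q->0 3-p->5}
[2] R0 @ {0↦6, 1↦5, 2↦0, 3↦3}  ⇒  4 nodes, 1 edges  {2-q->1}
final graph: no rule applies after step 2
NF nodes: {0:C, 1:A, 2:A, 3:B}

Answer: 4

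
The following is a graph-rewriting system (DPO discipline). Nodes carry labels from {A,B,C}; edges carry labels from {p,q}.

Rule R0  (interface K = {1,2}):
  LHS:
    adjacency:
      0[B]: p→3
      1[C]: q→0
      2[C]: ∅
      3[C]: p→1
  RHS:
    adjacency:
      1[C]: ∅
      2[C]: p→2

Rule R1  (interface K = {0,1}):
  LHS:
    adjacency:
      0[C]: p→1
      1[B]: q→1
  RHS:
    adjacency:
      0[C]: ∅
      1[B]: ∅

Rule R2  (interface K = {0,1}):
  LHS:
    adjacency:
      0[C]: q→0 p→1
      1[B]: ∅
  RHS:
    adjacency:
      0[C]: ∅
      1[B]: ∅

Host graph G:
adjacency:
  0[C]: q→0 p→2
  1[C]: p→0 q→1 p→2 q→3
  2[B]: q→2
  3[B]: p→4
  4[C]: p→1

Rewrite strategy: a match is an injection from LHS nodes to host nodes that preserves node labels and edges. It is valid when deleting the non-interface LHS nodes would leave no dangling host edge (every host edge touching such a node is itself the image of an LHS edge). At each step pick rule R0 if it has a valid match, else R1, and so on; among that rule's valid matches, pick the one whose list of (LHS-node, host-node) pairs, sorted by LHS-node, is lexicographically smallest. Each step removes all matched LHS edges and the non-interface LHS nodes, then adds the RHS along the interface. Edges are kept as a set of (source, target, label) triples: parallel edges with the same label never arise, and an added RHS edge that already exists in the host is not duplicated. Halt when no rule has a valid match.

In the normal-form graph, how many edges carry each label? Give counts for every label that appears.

Answer: p:2 q:1

Steps:
[0] host  ⇒  5 nodes, 9 edges  {0-q->0 0-p->2 1-p->0 1-q->1 1-p->2 1-q->3 2-q->2 3-p->4 4-p->1}
[1] R0 @ {0↦3, 1↦1, 2↦0, 3↦4}  ⇒  3 nodes, 7 edges  {0-p->0 0-q->0 0-p->2 1-p->0 1-q->1 1-p->2 2-q->2}
[2] R1 @ {0↦0, 1↦2}  ⇒  3 nodes, 5 edges  {0-p->0 0-q->0 1-p->0 1-q->1 1-p->2}
[3] R2 @ {0↦1, 1↦2}  ⇒  3 nodes, 3 edges  {0-p->0 0-q->0 1-p->0}
normal form: no rule applies after step 3
NF edges: [(0, 0, 'p'), (0, 0, 'q'), (1, 0, 'p')]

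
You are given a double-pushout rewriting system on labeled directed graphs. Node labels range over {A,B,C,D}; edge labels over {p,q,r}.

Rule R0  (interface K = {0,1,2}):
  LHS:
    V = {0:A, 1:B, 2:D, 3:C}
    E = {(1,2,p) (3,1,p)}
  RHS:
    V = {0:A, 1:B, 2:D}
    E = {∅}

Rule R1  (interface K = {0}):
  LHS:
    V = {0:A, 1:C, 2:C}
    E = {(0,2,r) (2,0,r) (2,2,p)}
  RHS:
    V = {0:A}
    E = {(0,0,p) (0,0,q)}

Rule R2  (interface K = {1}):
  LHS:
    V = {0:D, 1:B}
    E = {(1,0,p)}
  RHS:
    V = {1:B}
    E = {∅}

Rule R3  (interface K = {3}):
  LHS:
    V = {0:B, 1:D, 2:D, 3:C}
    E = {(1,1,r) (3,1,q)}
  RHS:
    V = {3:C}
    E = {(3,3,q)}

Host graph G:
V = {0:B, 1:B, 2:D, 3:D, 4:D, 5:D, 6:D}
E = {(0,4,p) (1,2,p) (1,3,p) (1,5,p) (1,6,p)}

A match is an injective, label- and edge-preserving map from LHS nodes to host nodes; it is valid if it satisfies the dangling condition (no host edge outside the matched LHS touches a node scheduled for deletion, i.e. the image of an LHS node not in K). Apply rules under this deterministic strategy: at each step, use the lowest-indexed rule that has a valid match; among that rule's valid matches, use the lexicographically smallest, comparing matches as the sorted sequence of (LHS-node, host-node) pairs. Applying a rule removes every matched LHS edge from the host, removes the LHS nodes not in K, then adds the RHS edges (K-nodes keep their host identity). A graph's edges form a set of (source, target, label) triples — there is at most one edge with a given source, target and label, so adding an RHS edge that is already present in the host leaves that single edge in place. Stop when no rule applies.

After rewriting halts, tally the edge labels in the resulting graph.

[0] host  ⇒  7 nodes, 5 edges  {0-p->4 1-p->2 1-p->3 1-p->5 1-p->6}
[1] R2 @ {0↦2, 1↦1}  ⇒  6 nodes, 4 edges  {0-p->4 1-p->3 1-p->5 1-p->6}
[2] R2 @ {0↦3, 1↦1}  ⇒  5 nodes, 3 edges  {0-p->4 1-p->5 1-p->6}
[3] R2 @ {0↦4, 1↦0}  ⇒  4 nodes, 2 edges  {1-p->5 1-p->6}
[4] R2 @ {0↦5, 1↦1}  ⇒  3 nodes, 1 edges  {1-p->6}
[5] R2 @ {0↦6, 1↦1}  ⇒  2 nodes, 0 edges  {∅}
halt: no rule applies after step 5
NF edges: []

Answer: (no edges)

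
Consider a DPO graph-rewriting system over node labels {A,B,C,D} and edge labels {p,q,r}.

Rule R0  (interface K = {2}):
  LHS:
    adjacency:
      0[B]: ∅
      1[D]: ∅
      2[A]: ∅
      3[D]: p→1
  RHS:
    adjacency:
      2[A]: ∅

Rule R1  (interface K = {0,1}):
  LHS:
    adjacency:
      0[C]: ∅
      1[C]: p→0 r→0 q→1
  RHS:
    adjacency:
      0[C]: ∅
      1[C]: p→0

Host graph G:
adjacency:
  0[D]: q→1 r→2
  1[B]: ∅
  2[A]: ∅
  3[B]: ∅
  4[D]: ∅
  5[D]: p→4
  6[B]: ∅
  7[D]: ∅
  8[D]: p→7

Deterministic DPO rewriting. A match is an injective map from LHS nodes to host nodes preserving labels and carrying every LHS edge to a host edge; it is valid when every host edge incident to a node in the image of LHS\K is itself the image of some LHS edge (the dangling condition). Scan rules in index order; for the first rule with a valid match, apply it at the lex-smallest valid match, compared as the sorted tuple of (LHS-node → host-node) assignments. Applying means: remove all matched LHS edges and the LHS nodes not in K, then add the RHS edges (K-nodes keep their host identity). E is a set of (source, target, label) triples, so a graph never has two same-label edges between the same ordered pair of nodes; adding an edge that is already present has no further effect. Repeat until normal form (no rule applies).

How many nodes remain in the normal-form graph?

Answer: 3

Derivation:
initial: |V|=9 |E|=4  E = 0-q->1 0-r->2 5-p->4 8-p->7
step 1: apply R0 at {0↦3, 1↦4, 2↦2, 3↦5}  → |V|=6 |E|=3  E = 0-q->1 0-r->2 8-p->7
step 2: apply R0 at {0↦6, 1↦7, 2↦2, 3↦8}  → |V|=3 |E|=2  E = 0-q->1 0-r->2
final graph: no rule applies after step 2
NF nodes: {0:D, 1:B, 2:A}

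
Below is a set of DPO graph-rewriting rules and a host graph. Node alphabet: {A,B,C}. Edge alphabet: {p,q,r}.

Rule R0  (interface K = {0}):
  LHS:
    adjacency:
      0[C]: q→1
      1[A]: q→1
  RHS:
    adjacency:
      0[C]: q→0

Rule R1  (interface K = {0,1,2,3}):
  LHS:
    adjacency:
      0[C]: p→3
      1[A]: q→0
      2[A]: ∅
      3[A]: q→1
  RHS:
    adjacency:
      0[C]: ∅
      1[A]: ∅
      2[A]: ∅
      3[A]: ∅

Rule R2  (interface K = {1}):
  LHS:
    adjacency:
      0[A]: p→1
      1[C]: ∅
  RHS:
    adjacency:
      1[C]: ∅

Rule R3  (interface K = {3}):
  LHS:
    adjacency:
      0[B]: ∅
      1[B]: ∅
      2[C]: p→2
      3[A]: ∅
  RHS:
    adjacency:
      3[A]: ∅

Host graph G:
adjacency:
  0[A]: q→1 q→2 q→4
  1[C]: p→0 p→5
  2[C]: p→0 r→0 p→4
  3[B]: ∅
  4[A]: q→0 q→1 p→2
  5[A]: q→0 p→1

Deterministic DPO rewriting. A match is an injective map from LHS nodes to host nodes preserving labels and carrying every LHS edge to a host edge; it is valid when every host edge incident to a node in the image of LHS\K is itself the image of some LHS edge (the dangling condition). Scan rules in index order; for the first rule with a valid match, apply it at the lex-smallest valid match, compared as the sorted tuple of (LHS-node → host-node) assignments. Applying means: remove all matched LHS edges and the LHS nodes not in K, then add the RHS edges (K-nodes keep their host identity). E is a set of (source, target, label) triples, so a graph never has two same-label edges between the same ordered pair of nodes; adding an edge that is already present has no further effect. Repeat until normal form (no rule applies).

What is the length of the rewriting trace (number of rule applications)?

[0] host  ⇒  6 nodes, 13 edges  {0-q->1 0-q->2 0-q->4 1-p->0 1-p->5 2-p->0 2-r->0 2-p->4 4-q->0 4-q->1 4-p->2 5-q->0 5-p->1}
[1] R1 @ {0↦1, 1↦0, 2↦4, 3↦5}  ⇒  6 nodes, 10 edges  {0-q->2 0-q->4 1-p->0 2-p->0 2-r->0 2-p->4 4-q->0 4-q->1 4-p->2 5-p->1}
[2] R1 @ {0↦1, 1↦4, 2↦5, 3↦0}  ⇒  6 nodes, 7 edges  {0-q->2 2-p->0 2-r->0 2-p->4 4-q->0 4-p->2 5-p->1}
[3] R1 @ {0↦2, 1↦0, 2↦5, 3↦4}  ⇒  6 nodes, 4 edges  {2-p->0 2-r->0 4-p->2 5-p->1}
[4] R2 @ {0↦4, 1↦2}  ⇒  5 nodes, 3 edges  {2-p->0 2-r->0 5-p->1}
[5] R2 @ {0↦5, 1↦1}  ⇒  4 nodes, 2 edges  {2-p->0 2-r->0}
final graph: no rule applies after step 5

Answer: 5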